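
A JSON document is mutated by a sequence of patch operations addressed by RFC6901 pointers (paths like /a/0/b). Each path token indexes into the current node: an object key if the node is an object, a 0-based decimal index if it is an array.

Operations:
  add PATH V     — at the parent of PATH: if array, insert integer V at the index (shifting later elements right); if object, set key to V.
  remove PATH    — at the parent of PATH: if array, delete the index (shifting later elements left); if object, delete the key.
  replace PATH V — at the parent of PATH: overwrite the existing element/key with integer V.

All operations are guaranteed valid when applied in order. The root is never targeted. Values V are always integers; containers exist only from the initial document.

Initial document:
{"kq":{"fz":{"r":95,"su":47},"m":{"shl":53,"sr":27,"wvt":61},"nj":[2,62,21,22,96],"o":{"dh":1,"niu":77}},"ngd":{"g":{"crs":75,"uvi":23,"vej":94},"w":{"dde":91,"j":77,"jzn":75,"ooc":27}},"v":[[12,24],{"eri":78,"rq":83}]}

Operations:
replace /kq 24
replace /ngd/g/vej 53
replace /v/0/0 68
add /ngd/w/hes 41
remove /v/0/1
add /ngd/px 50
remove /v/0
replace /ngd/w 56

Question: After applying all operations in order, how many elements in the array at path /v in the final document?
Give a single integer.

Answer: 1

Derivation:
After op 1 (replace /kq 24): {"kq":24,"ngd":{"g":{"crs":75,"uvi":23,"vej":94},"w":{"dde":91,"j":77,"jzn":75,"ooc":27}},"v":[[12,24],{"eri":78,"rq":83}]}
After op 2 (replace /ngd/g/vej 53): {"kq":24,"ngd":{"g":{"crs":75,"uvi":23,"vej":53},"w":{"dde":91,"j":77,"jzn":75,"ooc":27}},"v":[[12,24],{"eri":78,"rq":83}]}
After op 3 (replace /v/0/0 68): {"kq":24,"ngd":{"g":{"crs":75,"uvi":23,"vej":53},"w":{"dde":91,"j":77,"jzn":75,"ooc":27}},"v":[[68,24],{"eri":78,"rq":83}]}
After op 4 (add /ngd/w/hes 41): {"kq":24,"ngd":{"g":{"crs":75,"uvi":23,"vej":53},"w":{"dde":91,"hes":41,"j":77,"jzn":75,"ooc":27}},"v":[[68,24],{"eri":78,"rq":83}]}
After op 5 (remove /v/0/1): {"kq":24,"ngd":{"g":{"crs":75,"uvi":23,"vej":53},"w":{"dde":91,"hes":41,"j":77,"jzn":75,"ooc":27}},"v":[[68],{"eri":78,"rq":83}]}
After op 6 (add /ngd/px 50): {"kq":24,"ngd":{"g":{"crs":75,"uvi":23,"vej":53},"px":50,"w":{"dde":91,"hes":41,"j":77,"jzn":75,"ooc":27}},"v":[[68],{"eri":78,"rq":83}]}
After op 7 (remove /v/0): {"kq":24,"ngd":{"g":{"crs":75,"uvi":23,"vej":53},"px":50,"w":{"dde":91,"hes":41,"j":77,"jzn":75,"ooc":27}},"v":[{"eri":78,"rq":83}]}
After op 8 (replace /ngd/w 56): {"kq":24,"ngd":{"g":{"crs":75,"uvi":23,"vej":53},"px":50,"w":56},"v":[{"eri":78,"rq":83}]}
Size at path /v: 1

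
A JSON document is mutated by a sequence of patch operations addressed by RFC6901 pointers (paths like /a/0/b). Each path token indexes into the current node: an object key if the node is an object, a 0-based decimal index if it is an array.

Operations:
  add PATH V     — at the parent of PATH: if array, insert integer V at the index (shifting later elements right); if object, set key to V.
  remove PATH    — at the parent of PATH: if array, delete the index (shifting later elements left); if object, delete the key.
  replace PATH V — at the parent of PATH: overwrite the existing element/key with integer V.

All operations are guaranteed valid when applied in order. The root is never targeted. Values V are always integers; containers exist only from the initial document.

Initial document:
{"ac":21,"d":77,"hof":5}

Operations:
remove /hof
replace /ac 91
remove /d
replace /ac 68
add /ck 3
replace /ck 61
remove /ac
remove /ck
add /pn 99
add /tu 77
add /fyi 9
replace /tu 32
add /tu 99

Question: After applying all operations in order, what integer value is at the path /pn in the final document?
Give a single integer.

After op 1 (remove /hof): {"ac":21,"d":77}
After op 2 (replace /ac 91): {"ac":91,"d":77}
After op 3 (remove /d): {"ac":91}
After op 4 (replace /ac 68): {"ac":68}
After op 5 (add /ck 3): {"ac":68,"ck":3}
After op 6 (replace /ck 61): {"ac":68,"ck":61}
After op 7 (remove /ac): {"ck":61}
After op 8 (remove /ck): {}
After op 9 (add /pn 99): {"pn":99}
After op 10 (add /tu 77): {"pn":99,"tu":77}
After op 11 (add /fyi 9): {"fyi":9,"pn":99,"tu":77}
After op 12 (replace /tu 32): {"fyi":9,"pn":99,"tu":32}
After op 13 (add /tu 99): {"fyi":9,"pn":99,"tu":99}
Value at /pn: 99

Answer: 99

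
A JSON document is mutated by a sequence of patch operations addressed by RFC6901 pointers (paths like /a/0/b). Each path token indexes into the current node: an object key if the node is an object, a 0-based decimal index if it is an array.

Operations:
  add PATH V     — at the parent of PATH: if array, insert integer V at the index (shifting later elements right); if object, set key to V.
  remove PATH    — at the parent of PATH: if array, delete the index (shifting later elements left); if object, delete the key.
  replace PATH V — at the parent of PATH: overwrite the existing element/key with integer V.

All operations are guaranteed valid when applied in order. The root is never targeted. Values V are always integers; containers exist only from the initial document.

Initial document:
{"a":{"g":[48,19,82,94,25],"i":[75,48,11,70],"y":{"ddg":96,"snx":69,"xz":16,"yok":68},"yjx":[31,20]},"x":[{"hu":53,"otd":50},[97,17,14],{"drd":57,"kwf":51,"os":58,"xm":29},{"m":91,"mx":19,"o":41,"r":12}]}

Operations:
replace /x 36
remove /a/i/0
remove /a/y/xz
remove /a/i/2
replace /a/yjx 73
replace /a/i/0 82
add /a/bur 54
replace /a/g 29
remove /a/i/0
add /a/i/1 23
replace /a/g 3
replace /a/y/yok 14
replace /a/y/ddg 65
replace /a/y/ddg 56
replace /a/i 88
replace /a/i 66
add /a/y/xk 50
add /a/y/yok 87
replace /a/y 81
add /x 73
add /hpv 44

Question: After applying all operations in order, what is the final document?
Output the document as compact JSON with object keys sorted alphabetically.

After op 1 (replace /x 36): {"a":{"g":[48,19,82,94,25],"i":[75,48,11,70],"y":{"ddg":96,"snx":69,"xz":16,"yok":68},"yjx":[31,20]},"x":36}
After op 2 (remove /a/i/0): {"a":{"g":[48,19,82,94,25],"i":[48,11,70],"y":{"ddg":96,"snx":69,"xz":16,"yok":68},"yjx":[31,20]},"x":36}
After op 3 (remove /a/y/xz): {"a":{"g":[48,19,82,94,25],"i":[48,11,70],"y":{"ddg":96,"snx":69,"yok":68},"yjx":[31,20]},"x":36}
After op 4 (remove /a/i/2): {"a":{"g":[48,19,82,94,25],"i":[48,11],"y":{"ddg":96,"snx":69,"yok":68},"yjx":[31,20]},"x":36}
After op 5 (replace /a/yjx 73): {"a":{"g":[48,19,82,94,25],"i":[48,11],"y":{"ddg":96,"snx":69,"yok":68},"yjx":73},"x":36}
After op 6 (replace /a/i/0 82): {"a":{"g":[48,19,82,94,25],"i":[82,11],"y":{"ddg":96,"snx":69,"yok":68},"yjx":73},"x":36}
After op 7 (add /a/bur 54): {"a":{"bur":54,"g":[48,19,82,94,25],"i":[82,11],"y":{"ddg":96,"snx":69,"yok":68},"yjx":73},"x":36}
After op 8 (replace /a/g 29): {"a":{"bur":54,"g":29,"i":[82,11],"y":{"ddg":96,"snx":69,"yok":68},"yjx":73},"x":36}
After op 9 (remove /a/i/0): {"a":{"bur":54,"g":29,"i":[11],"y":{"ddg":96,"snx":69,"yok":68},"yjx":73},"x":36}
After op 10 (add /a/i/1 23): {"a":{"bur":54,"g":29,"i":[11,23],"y":{"ddg":96,"snx":69,"yok":68},"yjx":73},"x":36}
After op 11 (replace /a/g 3): {"a":{"bur":54,"g":3,"i":[11,23],"y":{"ddg":96,"snx":69,"yok":68},"yjx":73},"x":36}
After op 12 (replace /a/y/yok 14): {"a":{"bur":54,"g":3,"i":[11,23],"y":{"ddg":96,"snx":69,"yok":14},"yjx":73},"x":36}
After op 13 (replace /a/y/ddg 65): {"a":{"bur":54,"g":3,"i":[11,23],"y":{"ddg":65,"snx":69,"yok":14},"yjx":73},"x":36}
After op 14 (replace /a/y/ddg 56): {"a":{"bur":54,"g":3,"i":[11,23],"y":{"ddg":56,"snx":69,"yok":14},"yjx":73},"x":36}
After op 15 (replace /a/i 88): {"a":{"bur":54,"g":3,"i":88,"y":{"ddg":56,"snx":69,"yok":14},"yjx":73},"x":36}
After op 16 (replace /a/i 66): {"a":{"bur":54,"g":3,"i":66,"y":{"ddg":56,"snx":69,"yok":14},"yjx":73},"x":36}
After op 17 (add /a/y/xk 50): {"a":{"bur":54,"g":3,"i":66,"y":{"ddg":56,"snx":69,"xk":50,"yok":14},"yjx":73},"x":36}
After op 18 (add /a/y/yok 87): {"a":{"bur":54,"g":3,"i":66,"y":{"ddg":56,"snx":69,"xk":50,"yok":87},"yjx":73},"x":36}
After op 19 (replace /a/y 81): {"a":{"bur":54,"g":3,"i":66,"y":81,"yjx":73},"x":36}
After op 20 (add /x 73): {"a":{"bur":54,"g":3,"i":66,"y":81,"yjx":73},"x":73}
After op 21 (add /hpv 44): {"a":{"bur":54,"g":3,"i":66,"y":81,"yjx":73},"hpv":44,"x":73}

Answer: {"a":{"bur":54,"g":3,"i":66,"y":81,"yjx":73},"hpv":44,"x":73}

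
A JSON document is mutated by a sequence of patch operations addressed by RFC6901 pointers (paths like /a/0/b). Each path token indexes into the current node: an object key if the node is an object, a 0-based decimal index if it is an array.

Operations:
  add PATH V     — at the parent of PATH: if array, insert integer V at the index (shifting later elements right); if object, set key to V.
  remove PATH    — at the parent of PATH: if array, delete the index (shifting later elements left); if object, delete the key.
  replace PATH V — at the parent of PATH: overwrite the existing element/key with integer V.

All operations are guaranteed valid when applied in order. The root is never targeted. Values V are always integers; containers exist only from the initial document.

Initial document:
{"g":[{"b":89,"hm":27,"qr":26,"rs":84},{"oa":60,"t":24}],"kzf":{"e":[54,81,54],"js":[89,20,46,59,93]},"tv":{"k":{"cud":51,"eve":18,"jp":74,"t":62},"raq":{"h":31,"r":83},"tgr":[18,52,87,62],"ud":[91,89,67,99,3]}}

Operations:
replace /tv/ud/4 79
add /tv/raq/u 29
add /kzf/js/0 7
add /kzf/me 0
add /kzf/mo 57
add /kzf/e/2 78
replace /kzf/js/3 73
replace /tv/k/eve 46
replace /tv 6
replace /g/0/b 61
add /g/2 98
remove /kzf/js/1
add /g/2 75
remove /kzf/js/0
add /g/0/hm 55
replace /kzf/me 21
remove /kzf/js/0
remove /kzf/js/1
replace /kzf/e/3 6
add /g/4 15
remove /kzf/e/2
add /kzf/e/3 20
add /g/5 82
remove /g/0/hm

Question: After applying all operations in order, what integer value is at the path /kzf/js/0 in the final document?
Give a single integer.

After op 1 (replace /tv/ud/4 79): {"g":[{"b":89,"hm":27,"qr":26,"rs":84},{"oa":60,"t":24}],"kzf":{"e":[54,81,54],"js":[89,20,46,59,93]},"tv":{"k":{"cud":51,"eve":18,"jp":74,"t":62},"raq":{"h":31,"r":83},"tgr":[18,52,87,62],"ud":[91,89,67,99,79]}}
After op 2 (add /tv/raq/u 29): {"g":[{"b":89,"hm":27,"qr":26,"rs":84},{"oa":60,"t":24}],"kzf":{"e":[54,81,54],"js":[89,20,46,59,93]},"tv":{"k":{"cud":51,"eve":18,"jp":74,"t":62},"raq":{"h":31,"r":83,"u":29},"tgr":[18,52,87,62],"ud":[91,89,67,99,79]}}
After op 3 (add /kzf/js/0 7): {"g":[{"b":89,"hm":27,"qr":26,"rs":84},{"oa":60,"t":24}],"kzf":{"e":[54,81,54],"js":[7,89,20,46,59,93]},"tv":{"k":{"cud":51,"eve":18,"jp":74,"t":62},"raq":{"h":31,"r":83,"u":29},"tgr":[18,52,87,62],"ud":[91,89,67,99,79]}}
After op 4 (add /kzf/me 0): {"g":[{"b":89,"hm":27,"qr":26,"rs":84},{"oa":60,"t":24}],"kzf":{"e":[54,81,54],"js":[7,89,20,46,59,93],"me":0},"tv":{"k":{"cud":51,"eve":18,"jp":74,"t":62},"raq":{"h":31,"r":83,"u":29},"tgr":[18,52,87,62],"ud":[91,89,67,99,79]}}
After op 5 (add /kzf/mo 57): {"g":[{"b":89,"hm":27,"qr":26,"rs":84},{"oa":60,"t":24}],"kzf":{"e":[54,81,54],"js":[7,89,20,46,59,93],"me":0,"mo":57},"tv":{"k":{"cud":51,"eve":18,"jp":74,"t":62},"raq":{"h":31,"r":83,"u":29},"tgr":[18,52,87,62],"ud":[91,89,67,99,79]}}
After op 6 (add /kzf/e/2 78): {"g":[{"b":89,"hm":27,"qr":26,"rs":84},{"oa":60,"t":24}],"kzf":{"e":[54,81,78,54],"js":[7,89,20,46,59,93],"me":0,"mo":57},"tv":{"k":{"cud":51,"eve":18,"jp":74,"t":62},"raq":{"h":31,"r":83,"u":29},"tgr":[18,52,87,62],"ud":[91,89,67,99,79]}}
After op 7 (replace /kzf/js/3 73): {"g":[{"b":89,"hm":27,"qr":26,"rs":84},{"oa":60,"t":24}],"kzf":{"e":[54,81,78,54],"js":[7,89,20,73,59,93],"me":0,"mo":57},"tv":{"k":{"cud":51,"eve":18,"jp":74,"t":62},"raq":{"h":31,"r":83,"u":29},"tgr":[18,52,87,62],"ud":[91,89,67,99,79]}}
After op 8 (replace /tv/k/eve 46): {"g":[{"b":89,"hm":27,"qr":26,"rs":84},{"oa":60,"t":24}],"kzf":{"e":[54,81,78,54],"js":[7,89,20,73,59,93],"me":0,"mo":57},"tv":{"k":{"cud":51,"eve":46,"jp":74,"t":62},"raq":{"h":31,"r":83,"u":29},"tgr":[18,52,87,62],"ud":[91,89,67,99,79]}}
After op 9 (replace /tv 6): {"g":[{"b":89,"hm":27,"qr":26,"rs":84},{"oa":60,"t":24}],"kzf":{"e":[54,81,78,54],"js":[7,89,20,73,59,93],"me":0,"mo":57},"tv":6}
After op 10 (replace /g/0/b 61): {"g":[{"b":61,"hm":27,"qr":26,"rs":84},{"oa":60,"t":24}],"kzf":{"e":[54,81,78,54],"js":[7,89,20,73,59,93],"me":0,"mo":57},"tv":6}
After op 11 (add /g/2 98): {"g":[{"b":61,"hm":27,"qr":26,"rs":84},{"oa":60,"t":24},98],"kzf":{"e":[54,81,78,54],"js":[7,89,20,73,59,93],"me":0,"mo":57},"tv":6}
After op 12 (remove /kzf/js/1): {"g":[{"b":61,"hm":27,"qr":26,"rs":84},{"oa":60,"t":24},98],"kzf":{"e":[54,81,78,54],"js":[7,20,73,59,93],"me":0,"mo":57},"tv":6}
After op 13 (add /g/2 75): {"g":[{"b":61,"hm":27,"qr":26,"rs":84},{"oa":60,"t":24},75,98],"kzf":{"e":[54,81,78,54],"js":[7,20,73,59,93],"me":0,"mo":57},"tv":6}
After op 14 (remove /kzf/js/0): {"g":[{"b":61,"hm":27,"qr":26,"rs":84},{"oa":60,"t":24},75,98],"kzf":{"e":[54,81,78,54],"js":[20,73,59,93],"me":0,"mo":57},"tv":6}
After op 15 (add /g/0/hm 55): {"g":[{"b":61,"hm":55,"qr":26,"rs":84},{"oa":60,"t":24},75,98],"kzf":{"e":[54,81,78,54],"js":[20,73,59,93],"me":0,"mo":57},"tv":6}
After op 16 (replace /kzf/me 21): {"g":[{"b":61,"hm":55,"qr":26,"rs":84},{"oa":60,"t":24},75,98],"kzf":{"e":[54,81,78,54],"js":[20,73,59,93],"me":21,"mo":57},"tv":6}
After op 17 (remove /kzf/js/0): {"g":[{"b":61,"hm":55,"qr":26,"rs":84},{"oa":60,"t":24},75,98],"kzf":{"e":[54,81,78,54],"js":[73,59,93],"me":21,"mo":57},"tv":6}
After op 18 (remove /kzf/js/1): {"g":[{"b":61,"hm":55,"qr":26,"rs":84},{"oa":60,"t":24},75,98],"kzf":{"e":[54,81,78,54],"js":[73,93],"me":21,"mo":57},"tv":6}
After op 19 (replace /kzf/e/3 6): {"g":[{"b":61,"hm":55,"qr":26,"rs":84},{"oa":60,"t":24},75,98],"kzf":{"e":[54,81,78,6],"js":[73,93],"me":21,"mo":57},"tv":6}
After op 20 (add /g/4 15): {"g":[{"b":61,"hm":55,"qr":26,"rs":84},{"oa":60,"t":24},75,98,15],"kzf":{"e":[54,81,78,6],"js":[73,93],"me":21,"mo":57},"tv":6}
After op 21 (remove /kzf/e/2): {"g":[{"b":61,"hm":55,"qr":26,"rs":84},{"oa":60,"t":24},75,98,15],"kzf":{"e":[54,81,6],"js":[73,93],"me":21,"mo":57},"tv":6}
After op 22 (add /kzf/e/3 20): {"g":[{"b":61,"hm":55,"qr":26,"rs":84},{"oa":60,"t":24},75,98,15],"kzf":{"e":[54,81,6,20],"js":[73,93],"me":21,"mo":57},"tv":6}
After op 23 (add /g/5 82): {"g":[{"b":61,"hm":55,"qr":26,"rs":84},{"oa":60,"t":24},75,98,15,82],"kzf":{"e":[54,81,6,20],"js":[73,93],"me":21,"mo":57},"tv":6}
After op 24 (remove /g/0/hm): {"g":[{"b":61,"qr":26,"rs":84},{"oa":60,"t":24},75,98,15,82],"kzf":{"e":[54,81,6,20],"js":[73,93],"me":21,"mo":57},"tv":6}
Value at /kzf/js/0: 73

Answer: 73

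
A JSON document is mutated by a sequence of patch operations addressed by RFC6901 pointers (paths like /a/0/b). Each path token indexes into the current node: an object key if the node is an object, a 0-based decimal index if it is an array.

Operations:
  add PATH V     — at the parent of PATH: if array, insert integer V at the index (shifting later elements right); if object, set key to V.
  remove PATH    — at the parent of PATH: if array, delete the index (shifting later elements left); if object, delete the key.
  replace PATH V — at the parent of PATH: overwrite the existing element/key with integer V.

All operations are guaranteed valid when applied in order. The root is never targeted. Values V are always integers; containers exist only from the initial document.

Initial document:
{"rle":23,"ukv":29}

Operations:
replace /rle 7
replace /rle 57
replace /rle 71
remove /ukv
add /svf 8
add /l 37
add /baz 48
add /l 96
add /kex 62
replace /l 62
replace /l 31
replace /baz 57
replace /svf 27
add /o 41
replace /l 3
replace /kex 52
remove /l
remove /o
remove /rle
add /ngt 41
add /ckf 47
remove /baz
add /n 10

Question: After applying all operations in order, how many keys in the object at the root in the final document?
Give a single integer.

Answer: 5

Derivation:
After op 1 (replace /rle 7): {"rle":7,"ukv":29}
After op 2 (replace /rle 57): {"rle":57,"ukv":29}
After op 3 (replace /rle 71): {"rle":71,"ukv":29}
After op 4 (remove /ukv): {"rle":71}
After op 5 (add /svf 8): {"rle":71,"svf":8}
After op 6 (add /l 37): {"l":37,"rle":71,"svf":8}
After op 7 (add /baz 48): {"baz":48,"l":37,"rle":71,"svf":8}
After op 8 (add /l 96): {"baz":48,"l":96,"rle":71,"svf":8}
After op 9 (add /kex 62): {"baz":48,"kex":62,"l":96,"rle":71,"svf":8}
After op 10 (replace /l 62): {"baz":48,"kex":62,"l":62,"rle":71,"svf":8}
After op 11 (replace /l 31): {"baz":48,"kex":62,"l":31,"rle":71,"svf":8}
After op 12 (replace /baz 57): {"baz":57,"kex":62,"l":31,"rle":71,"svf":8}
After op 13 (replace /svf 27): {"baz":57,"kex":62,"l":31,"rle":71,"svf":27}
After op 14 (add /o 41): {"baz":57,"kex":62,"l":31,"o":41,"rle":71,"svf":27}
After op 15 (replace /l 3): {"baz":57,"kex":62,"l":3,"o":41,"rle":71,"svf":27}
After op 16 (replace /kex 52): {"baz":57,"kex":52,"l":3,"o":41,"rle":71,"svf":27}
After op 17 (remove /l): {"baz":57,"kex":52,"o":41,"rle":71,"svf":27}
After op 18 (remove /o): {"baz":57,"kex":52,"rle":71,"svf":27}
After op 19 (remove /rle): {"baz":57,"kex":52,"svf":27}
After op 20 (add /ngt 41): {"baz":57,"kex":52,"ngt":41,"svf":27}
After op 21 (add /ckf 47): {"baz":57,"ckf":47,"kex":52,"ngt":41,"svf":27}
After op 22 (remove /baz): {"ckf":47,"kex":52,"ngt":41,"svf":27}
After op 23 (add /n 10): {"ckf":47,"kex":52,"n":10,"ngt":41,"svf":27}
Size at the root: 5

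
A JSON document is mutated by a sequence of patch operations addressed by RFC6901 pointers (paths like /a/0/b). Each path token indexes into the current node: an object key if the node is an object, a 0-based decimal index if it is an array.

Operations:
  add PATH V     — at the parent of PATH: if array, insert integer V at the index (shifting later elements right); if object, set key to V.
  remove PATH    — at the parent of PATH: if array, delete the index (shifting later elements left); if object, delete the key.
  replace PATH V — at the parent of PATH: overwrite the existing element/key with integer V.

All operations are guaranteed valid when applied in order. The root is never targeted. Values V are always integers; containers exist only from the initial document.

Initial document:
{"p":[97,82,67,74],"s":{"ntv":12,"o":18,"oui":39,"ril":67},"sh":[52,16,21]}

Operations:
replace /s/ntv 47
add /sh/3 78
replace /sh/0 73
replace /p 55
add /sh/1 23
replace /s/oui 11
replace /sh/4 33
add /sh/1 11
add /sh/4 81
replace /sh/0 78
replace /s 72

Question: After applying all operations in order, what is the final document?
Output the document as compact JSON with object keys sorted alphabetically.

After op 1 (replace /s/ntv 47): {"p":[97,82,67,74],"s":{"ntv":47,"o":18,"oui":39,"ril":67},"sh":[52,16,21]}
After op 2 (add /sh/3 78): {"p":[97,82,67,74],"s":{"ntv":47,"o":18,"oui":39,"ril":67},"sh":[52,16,21,78]}
After op 3 (replace /sh/0 73): {"p":[97,82,67,74],"s":{"ntv":47,"o":18,"oui":39,"ril":67},"sh":[73,16,21,78]}
After op 4 (replace /p 55): {"p":55,"s":{"ntv":47,"o":18,"oui":39,"ril":67},"sh":[73,16,21,78]}
After op 5 (add /sh/1 23): {"p":55,"s":{"ntv":47,"o":18,"oui":39,"ril":67},"sh":[73,23,16,21,78]}
After op 6 (replace /s/oui 11): {"p":55,"s":{"ntv":47,"o":18,"oui":11,"ril":67},"sh":[73,23,16,21,78]}
After op 7 (replace /sh/4 33): {"p":55,"s":{"ntv":47,"o":18,"oui":11,"ril":67},"sh":[73,23,16,21,33]}
After op 8 (add /sh/1 11): {"p":55,"s":{"ntv":47,"o":18,"oui":11,"ril":67},"sh":[73,11,23,16,21,33]}
After op 9 (add /sh/4 81): {"p":55,"s":{"ntv":47,"o":18,"oui":11,"ril":67},"sh":[73,11,23,16,81,21,33]}
After op 10 (replace /sh/0 78): {"p":55,"s":{"ntv":47,"o":18,"oui":11,"ril":67},"sh":[78,11,23,16,81,21,33]}
After op 11 (replace /s 72): {"p":55,"s":72,"sh":[78,11,23,16,81,21,33]}

Answer: {"p":55,"s":72,"sh":[78,11,23,16,81,21,33]}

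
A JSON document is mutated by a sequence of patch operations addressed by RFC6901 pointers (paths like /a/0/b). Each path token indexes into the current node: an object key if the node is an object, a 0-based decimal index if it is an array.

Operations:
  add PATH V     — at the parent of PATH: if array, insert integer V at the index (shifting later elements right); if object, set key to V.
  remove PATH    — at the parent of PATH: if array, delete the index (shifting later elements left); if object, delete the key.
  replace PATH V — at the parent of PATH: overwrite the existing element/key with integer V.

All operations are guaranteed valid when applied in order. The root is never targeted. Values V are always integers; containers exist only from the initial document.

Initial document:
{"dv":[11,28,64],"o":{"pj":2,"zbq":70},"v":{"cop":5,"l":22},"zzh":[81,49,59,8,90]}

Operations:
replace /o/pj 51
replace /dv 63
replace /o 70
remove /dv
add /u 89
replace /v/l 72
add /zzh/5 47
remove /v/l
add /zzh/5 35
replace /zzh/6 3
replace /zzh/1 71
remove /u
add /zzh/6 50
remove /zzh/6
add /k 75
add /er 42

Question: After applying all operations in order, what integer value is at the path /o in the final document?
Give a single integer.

Answer: 70

Derivation:
After op 1 (replace /o/pj 51): {"dv":[11,28,64],"o":{"pj":51,"zbq":70},"v":{"cop":5,"l":22},"zzh":[81,49,59,8,90]}
After op 2 (replace /dv 63): {"dv":63,"o":{"pj":51,"zbq":70},"v":{"cop":5,"l":22},"zzh":[81,49,59,8,90]}
After op 3 (replace /o 70): {"dv":63,"o":70,"v":{"cop":5,"l":22},"zzh":[81,49,59,8,90]}
After op 4 (remove /dv): {"o":70,"v":{"cop":5,"l":22},"zzh":[81,49,59,8,90]}
After op 5 (add /u 89): {"o":70,"u":89,"v":{"cop":5,"l":22},"zzh":[81,49,59,8,90]}
After op 6 (replace /v/l 72): {"o":70,"u":89,"v":{"cop":5,"l":72},"zzh":[81,49,59,8,90]}
After op 7 (add /zzh/5 47): {"o":70,"u":89,"v":{"cop":5,"l":72},"zzh":[81,49,59,8,90,47]}
After op 8 (remove /v/l): {"o":70,"u":89,"v":{"cop":5},"zzh":[81,49,59,8,90,47]}
After op 9 (add /zzh/5 35): {"o":70,"u":89,"v":{"cop":5},"zzh":[81,49,59,8,90,35,47]}
After op 10 (replace /zzh/6 3): {"o":70,"u":89,"v":{"cop":5},"zzh":[81,49,59,8,90,35,3]}
After op 11 (replace /zzh/1 71): {"o":70,"u":89,"v":{"cop":5},"zzh":[81,71,59,8,90,35,3]}
After op 12 (remove /u): {"o":70,"v":{"cop":5},"zzh":[81,71,59,8,90,35,3]}
After op 13 (add /zzh/6 50): {"o":70,"v":{"cop":5},"zzh":[81,71,59,8,90,35,50,3]}
After op 14 (remove /zzh/6): {"o":70,"v":{"cop":5},"zzh":[81,71,59,8,90,35,3]}
After op 15 (add /k 75): {"k":75,"o":70,"v":{"cop":5},"zzh":[81,71,59,8,90,35,3]}
After op 16 (add /er 42): {"er":42,"k":75,"o":70,"v":{"cop":5},"zzh":[81,71,59,8,90,35,3]}
Value at /o: 70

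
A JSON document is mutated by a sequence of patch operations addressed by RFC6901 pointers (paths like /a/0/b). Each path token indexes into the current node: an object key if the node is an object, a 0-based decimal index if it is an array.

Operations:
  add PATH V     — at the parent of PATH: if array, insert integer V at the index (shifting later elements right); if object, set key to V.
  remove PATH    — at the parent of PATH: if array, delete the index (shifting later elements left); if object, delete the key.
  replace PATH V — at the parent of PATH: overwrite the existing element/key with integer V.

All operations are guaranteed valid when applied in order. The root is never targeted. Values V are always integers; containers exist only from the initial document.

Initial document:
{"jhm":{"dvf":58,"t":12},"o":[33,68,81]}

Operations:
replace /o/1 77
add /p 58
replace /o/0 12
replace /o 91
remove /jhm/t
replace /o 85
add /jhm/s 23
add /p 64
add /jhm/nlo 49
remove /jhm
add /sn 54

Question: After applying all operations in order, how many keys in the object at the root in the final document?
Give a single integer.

Answer: 3

Derivation:
After op 1 (replace /o/1 77): {"jhm":{"dvf":58,"t":12},"o":[33,77,81]}
After op 2 (add /p 58): {"jhm":{"dvf":58,"t":12},"o":[33,77,81],"p":58}
After op 3 (replace /o/0 12): {"jhm":{"dvf":58,"t":12},"o":[12,77,81],"p":58}
After op 4 (replace /o 91): {"jhm":{"dvf":58,"t":12},"o":91,"p":58}
After op 5 (remove /jhm/t): {"jhm":{"dvf":58},"o":91,"p":58}
After op 6 (replace /o 85): {"jhm":{"dvf":58},"o":85,"p":58}
After op 7 (add /jhm/s 23): {"jhm":{"dvf":58,"s":23},"o":85,"p":58}
After op 8 (add /p 64): {"jhm":{"dvf":58,"s":23},"o":85,"p":64}
After op 9 (add /jhm/nlo 49): {"jhm":{"dvf":58,"nlo":49,"s":23},"o":85,"p":64}
After op 10 (remove /jhm): {"o":85,"p":64}
After op 11 (add /sn 54): {"o":85,"p":64,"sn":54}
Size at the root: 3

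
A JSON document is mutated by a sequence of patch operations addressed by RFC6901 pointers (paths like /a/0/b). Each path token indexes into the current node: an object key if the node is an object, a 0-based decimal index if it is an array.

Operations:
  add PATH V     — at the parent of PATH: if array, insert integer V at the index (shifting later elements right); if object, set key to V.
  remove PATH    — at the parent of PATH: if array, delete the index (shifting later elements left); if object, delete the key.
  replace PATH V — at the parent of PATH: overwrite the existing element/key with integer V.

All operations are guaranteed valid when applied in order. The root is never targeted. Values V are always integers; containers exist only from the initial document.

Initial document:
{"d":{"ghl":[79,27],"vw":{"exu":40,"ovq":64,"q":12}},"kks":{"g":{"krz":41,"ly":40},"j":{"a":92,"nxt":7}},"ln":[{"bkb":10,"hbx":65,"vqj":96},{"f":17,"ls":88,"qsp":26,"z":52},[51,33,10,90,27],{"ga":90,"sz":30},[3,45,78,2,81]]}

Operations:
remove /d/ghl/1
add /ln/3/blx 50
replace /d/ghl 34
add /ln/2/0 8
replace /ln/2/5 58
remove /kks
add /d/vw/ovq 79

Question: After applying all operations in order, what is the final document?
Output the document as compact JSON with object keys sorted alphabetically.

Answer: {"d":{"ghl":34,"vw":{"exu":40,"ovq":79,"q":12}},"ln":[{"bkb":10,"hbx":65,"vqj":96},{"f":17,"ls":88,"qsp":26,"z":52},[8,51,33,10,90,58],{"blx":50,"ga":90,"sz":30},[3,45,78,2,81]]}

Derivation:
After op 1 (remove /d/ghl/1): {"d":{"ghl":[79],"vw":{"exu":40,"ovq":64,"q":12}},"kks":{"g":{"krz":41,"ly":40},"j":{"a":92,"nxt":7}},"ln":[{"bkb":10,"hbx":65,"vqj":96},{"f":17,"ls":88,"qsp":26,"z":52},[51,33,10,90,27],{"ga":90,"sz":30},[3,45,78,2,81]]}
After op 2 (add /ln/3/blx 50): {"d":{"ghl":[79],"vw":{"exu":40,"ovq":64,"q":12}},"kks":{"g":{"krz":41,"ly":40},"j":{"a":92,"nxt":7}},"ln":[{"bkb":10,"hbx":65,"vqj":96},{"f":17,"ls":88,"qsp":26,"z":52},[51,33,10,90,27],{"blx":50,"ga":90,"sz":30},[3,45,78,2,81]]}
After op 3 (replace /d/ghl 34): {"d":{"ghl":34,"vw":{"exu":40,"ovq":64,"q":12}},"kks":{"g":{"krz":41,"ly":40},"j":{"a":92,"nxt":7}},"ln":[{"bkb":10,"hbx":65,"vqj":96},{"f":17,"ls":88,"qsp":26,"z":52},[51,33,10,90,27],{"blx":50,"ga":90,"sz":30},[3,45,78,2,81]]}
After op 4 (add /ln/2/0 8): {"d":{"ghl":34,"vw":{"exu":40,"ovq":64,"q":12}},"kks":{"g":{"krz":41,"ly":40},"j":{"a":92,"nxt":7}},"ln":[{"bkb":10,"hbx":65,"vqj":96},{"f":17,"ls":88,"qsp":26,"z":52},[8,51,33,10,90,27],{"blx":50,"ga":90,"sz":30},[3,45,78,2,81]]}
After op 5 (replace /ln/2/5 58): {"d":{"ghl":34,"vw":{"exu":40,"ovq":64,"q":12}},"kks":{"g":{"krz":41,"ly":40},"j":{"a":92,"nxt":7}},"ln":[{"bkb":10,"hbx":65,"vqj":96},{"f":17,"ls":88,"qsp":26,"z":52},[8,51,33,10,90,58],{"blx":50,"ga":90,"sz":30},[3,45,78,2,81]]}
After op 6 (remove /kks): {"d":{"ghl":34,"vw":{"exu":40,"ovq":64,"q":12}},"ln":[{"bkb":10,"hbx":65,"vqj":96},{"f":17,"ls":88,"qsp":26,"z":52},[8,51,33,10,90,58],{"blx":50,"ga":90,"sz":30},[3,45,78,2,81]]}
After op 7 (add /d/vw/ovq 79): {"d":{"ghl":34,"vw":{"exu":40,"ovq":79,"q":12}},"ln":[{"bkb":10,"hbx":65,"vqj":96},{"f":17,"ls":88,"qsp":26,"z":52},[8,51,33,10,90,58],{"blx":50,"ga":90,"sz":30},[3,45,78,2,81]]}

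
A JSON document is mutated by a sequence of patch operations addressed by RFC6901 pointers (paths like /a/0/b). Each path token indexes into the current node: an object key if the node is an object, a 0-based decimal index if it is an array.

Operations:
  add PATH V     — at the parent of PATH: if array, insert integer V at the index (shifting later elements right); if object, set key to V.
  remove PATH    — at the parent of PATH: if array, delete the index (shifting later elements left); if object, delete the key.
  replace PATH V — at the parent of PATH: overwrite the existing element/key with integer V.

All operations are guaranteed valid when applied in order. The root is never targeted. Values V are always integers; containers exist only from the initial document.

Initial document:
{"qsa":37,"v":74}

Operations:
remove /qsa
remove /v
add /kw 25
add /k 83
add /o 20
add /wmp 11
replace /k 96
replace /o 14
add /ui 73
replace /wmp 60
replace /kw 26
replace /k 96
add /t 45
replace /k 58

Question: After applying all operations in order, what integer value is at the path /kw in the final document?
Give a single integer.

After op 1 (remove /qsa): {"v":74}
After op 2 (remove /v): {}
After op 3 (add /kw 25): {"kw":25}
After op 4 (add /k 83): {"k":83,"kw":25}
After op 5 (add /o 20): {"k":83,"kw":25,"o":20}
After op 6 (add /wmp 11): {"k":83,"kw":25,"o":20,"wmp":11}
After op 7 (replace /k 96): {"k":96,"kw":25,"o":20,"wmp":11}
After op 8 (replace /o 14): {"k":96,"kw":25,"o":14,"wmp":11}
After op 9 (add /ui 73): {"k":96,"kw":25,"o":14,"ui":73,"wmp":11}
After op 10 (replace /wmp 60): {"k":96,"kw":25,"o":14,"ui":73,"wmp":60}
After op 11 (replace /kw 26): {"k":96,"kw":26,"o":14,"ui":73,"wmp":60}
After op 12 (replace /k 96): {"k":96,"kw":26,"o":14,"ui":73,"wmp":60}
After op 13 (add /t 45): {"k":96,"kw":26,"o":14,"t":45,"ui":73,"wmp":60}
After op 14 (replace /k 58): {"k":58,"kw":26,"o":14,"t":45,"ui":73,"wmp":60}
Value at /kw: 26

Answer: 26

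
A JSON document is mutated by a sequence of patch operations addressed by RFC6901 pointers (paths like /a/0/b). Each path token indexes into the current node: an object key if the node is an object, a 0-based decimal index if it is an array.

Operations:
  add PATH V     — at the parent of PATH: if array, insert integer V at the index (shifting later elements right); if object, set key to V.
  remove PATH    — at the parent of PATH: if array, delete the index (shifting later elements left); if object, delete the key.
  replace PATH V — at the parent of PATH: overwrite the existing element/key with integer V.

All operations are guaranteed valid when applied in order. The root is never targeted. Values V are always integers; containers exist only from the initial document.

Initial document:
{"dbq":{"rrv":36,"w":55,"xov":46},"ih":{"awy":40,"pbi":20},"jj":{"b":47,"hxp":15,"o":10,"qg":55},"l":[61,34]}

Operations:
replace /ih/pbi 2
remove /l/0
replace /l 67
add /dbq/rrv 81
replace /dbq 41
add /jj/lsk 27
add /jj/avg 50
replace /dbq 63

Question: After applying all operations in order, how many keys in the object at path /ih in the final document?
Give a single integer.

After op 1 (replace /ih/pbi 2): {"dbq":{"rrv":36,"w":55,"xov":46},"ih":{"awy":40,"pbi":2},"jj":{"b":47,"hxp":15,"o":10,"qg":55},"l":[61,34]}
After op 2 (remove /l/0): {"dbq":{"rrv":36,"w":55,"xov":46},"ih":{"awy":40,"pbi":2},"jj":{"b":47,"hxp":15,"o":10,"qg":55},"l":[34]}
After op 3 (replace /l 67): {"dbq":{"rrv":36,"w":55,"xov":46},"ih":{"awy":40,"pbi":2},"jj":{"b":47,"hxp":15,"o":10,"qg":55},"l":67}
After op 4 (add /dbq/rrv 81): {"dbq":{"rrv":81,"w":55,"xov":46},"ih":{"awy":40,"pbi":2},"jj":{"b":47,"hxp":15,"o":10,"qg":55},"l":67}
After op 5 (replace /dbq 41): {"dbq":41,"ih":{"awy":40,"pbi":2},"jj":{"b":47,"hxp":15,"o":10,"qg":55},"l":67}
After op 6 (add /jj/lsk 27): {"dbq":41,"ih":{"awy":40,"pbi":2},"jj":{"b":47,"hxp":15,"lsk":27,"o":10,"qg":55},"l":67}
After op 7 (add /jj/avg 50): {"dbq":41,"ih":{"awy":40,"pbi":2},"jj":{"avg":50,"b":47,"hxp":15,"lsk":27,"o":10,"qg":55},"l":67}
After op 8 (replace /dbq 63): {"dbq":63,"ih":{"awy":40,"pbi":2},"jj":{"avg":50,"b":47,"hxp":15,"lsk":27,"o":10,"qg":55},"l":67}
Size at path /ih: 2

Answer: 2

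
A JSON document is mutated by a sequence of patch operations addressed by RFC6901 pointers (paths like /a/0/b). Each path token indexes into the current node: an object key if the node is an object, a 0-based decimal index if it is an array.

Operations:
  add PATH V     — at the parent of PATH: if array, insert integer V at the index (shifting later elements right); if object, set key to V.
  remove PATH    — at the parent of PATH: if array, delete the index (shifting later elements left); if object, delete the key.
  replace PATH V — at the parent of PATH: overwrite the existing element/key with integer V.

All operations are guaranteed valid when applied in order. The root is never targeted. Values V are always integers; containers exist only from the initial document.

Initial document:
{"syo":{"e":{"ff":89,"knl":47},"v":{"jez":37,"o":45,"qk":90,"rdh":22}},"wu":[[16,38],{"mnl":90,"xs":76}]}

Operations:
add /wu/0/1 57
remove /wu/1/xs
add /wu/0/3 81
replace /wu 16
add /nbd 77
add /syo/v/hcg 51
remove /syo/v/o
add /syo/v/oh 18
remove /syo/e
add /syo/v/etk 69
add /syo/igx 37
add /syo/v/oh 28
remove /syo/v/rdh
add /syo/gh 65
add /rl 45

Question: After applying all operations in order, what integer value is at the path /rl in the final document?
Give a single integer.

After op 1 (add /wu/0/1 57): {"syo":{"e":{"ff":89,"knl":47},"v":{"jez":37,"o":45,"qk":90,"rdh":22}},"wu":[[16,57,38],{"mnl":90,"xs":76}]}
After op 2 (remove /wu/1/xs): {"syo":{"e":{"ff":89,"knl":47},"v":{"jez":37,"o":45,"qk":90,"rdh":22}},"wu":[[16,57,38],{"mnl":90}]}
After op 3 (add /wu/0/3 81): {"syo":{"e":{"ff":89,"knl":47},"v":{"jez":37,"o":45,"qk":90,"rdh":22}},"wu":[[16,57,38,81],{"mnl":90}]}
After op 4 (replace /wu 16): {"syo":{"e":{"ff":89,"knl":47},"v":{"jez":37,"o":45,"qk":90,"rdh":22}},"wu":16}
After op 5 (add /nbd 77): {"nbd":77,"syo":{"e":{"ff":89,"knl":47},"v":{"jez":37,"o":45,"qk":90,"rdh":22}},"wu":16}
After op 6 (add /syo/v/hcg 51): {"nbd":77,"syo":{"e":{"ff":89,"knl":47},"v":{"hcg":51,"jez":37,"o":45,"qk":90,"rdh":22}},"wu":16}
After op 7 (remove /syo/v/o): {"nbd":77,"syo":{"e":{"ff":89,"knl":47},"v":{"hcg":51,"jez":37,"qk":90,"rdh":22}},"wu":16}
After op 8 (add /syo/v/oh 18): {"nbd":77,"syo":{"e":{"ff":89,"knl":47},"v":{"hcg":51,"jez":37,"oh":18,"qk":90,"rdh":22}},"wu":16}
After op 9 (remove /syo/e): {"nbd":77,"syo":{"v":{"hcg":51,"jez":37,"oh":18,"qk":90,"rdh":22}},"wu":16}
After op 10 (add /syo/v/etk 69): {"nbd":77,"syo":{"v":{"etk":69,"hcg":51,"jez":37,"oh":18,"qk":90,"rdh":22}},"wu":16}
After op 11 (add /syo/igx 37): {"nbd":77,"syo":{"igx":37,"v":{"etk":69,"hcg":51,"jez":37,"oh":18,"qk":90,"rdh":22}},"wu":16}
After op 12 (add /syo/v/oh 28): {"nbd":77,"syo":{"igx":37,"v":{"etk":69,"hcg":51,"jez":37,"oh":28,"qk":90,"rdh":22}},"wu":16}
After op 13 (remove /syo/v/rdh): {"nbd":77,"syo":{"igx":37,"v":{"etk":69,"hcg":51,"jez":37,"oh":28,"qk":90}},"wu":16}
After op 14 (add /syo/gh 65): {"nbd":77,"syo":{"gh":65,"igx":37,"v":{"etk":69,"hcg":51,"jez":37,"oh":28,"qk":90}},"wu":16}
After op 15 (add /rl 45): {"nbd":77,"rl":45,"syo":{"gh":65,"igx":37,"v":{"etk":69,"hcg":51,"jez":37,"oh":28,"qk":90}},"wu":16}
Value at /rl: 45

Answer: 45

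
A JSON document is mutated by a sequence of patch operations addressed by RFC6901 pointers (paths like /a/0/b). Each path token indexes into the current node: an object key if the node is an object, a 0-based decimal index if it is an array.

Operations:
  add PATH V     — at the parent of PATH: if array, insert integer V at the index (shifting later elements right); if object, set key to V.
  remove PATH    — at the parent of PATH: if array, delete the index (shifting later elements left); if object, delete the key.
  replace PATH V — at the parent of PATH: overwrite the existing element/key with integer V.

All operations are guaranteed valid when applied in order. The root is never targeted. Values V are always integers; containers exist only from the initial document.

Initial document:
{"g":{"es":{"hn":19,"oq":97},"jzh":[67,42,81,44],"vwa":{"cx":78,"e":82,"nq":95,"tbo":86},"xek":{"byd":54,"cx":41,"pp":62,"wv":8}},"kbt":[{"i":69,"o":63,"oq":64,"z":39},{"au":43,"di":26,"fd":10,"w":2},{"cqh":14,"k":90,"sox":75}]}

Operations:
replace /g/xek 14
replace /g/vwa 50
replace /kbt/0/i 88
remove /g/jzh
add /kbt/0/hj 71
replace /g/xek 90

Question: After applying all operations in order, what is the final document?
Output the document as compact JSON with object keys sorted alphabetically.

After op 1 (replace /g/xek 14): {"g":{"es":{"hn":19,"oq":97},"jzh":[67,42,81,44],"vwa":{"cx":78,"e":82,"nq":95,"tbo":86},"xek":14},"kbt":[{"i":69,"o":63,"oq":64,"z":39},{"au":43,"di":26,"fd":10,"w":2},{"cqh":14,"k":90,"sox":75}]}
After op 2 (replace /g/vwa 50): {"g":{"es":{"hn":19,"oq":97},"jzh":[67,42,81,44],"vwa":50,"xek":14},"kbt":[{"i":69,"o":63,"oq":64,"z":39},{"au":43,"di":26,"fd":10,"w":2},{"cqh":14,"k":90,"sox":75}]}
After op 3 (replace /kbt/0/i 88): {"g":{"es":{"hn":19,"oq":97},"jzh":[67,42,81,44],"vwa":50,"xek":14},"kbt":[{"i":88,"o":63,"oq":64,"z":39},{"au":43,"di":26,"fd":10,"w":2},{"cqh":14,"k":90,"sox":75}]}
After op 4 (remove /g/jzh): {"g":{"es":{"hn":19,"oq":97},"vwa":50,"xek":14},"kbt":[{"i":88,"o":63,"oq":64,"z":39},{"au":43,"di":26,"fd":10,"w":2},{"cqh":14,"k":90,"sox":75}]}
After op 5 (add /kbt/0/hj 71): {"g":{"es":{"hn":19,"oq":97},"vwa":50,"xek":14},"kbt":[{"hj":71,"i":88,"o":63,"oq":64,"z":39},{"au":43,"di":26,"fd":10,"w":2},{"cqh":14,"k":90,"sox":75}]}
After op 6 (replace /g/xek 90): {"g":{"es":{"hn":19,"oq":97},"vwa":50,"xek":90},"kbt":[{"hj":71,"i":88,"o":63,"oq":64,"z":39},{"au":43,"di":26,"fd":10,"w":2},{"cqh":14,"k":90,"sox":75}]}

Answer: {"g":{"es":{"hn":19,"oq":97},"vwa":50,"xek":90},"kbt":[{"hj":71,"i":88,"o":63,"oq":64,"z":39},{"au":43,"di":26,"fd":10,"w":2},{"cqh":14,"k":90,"sox":75}]}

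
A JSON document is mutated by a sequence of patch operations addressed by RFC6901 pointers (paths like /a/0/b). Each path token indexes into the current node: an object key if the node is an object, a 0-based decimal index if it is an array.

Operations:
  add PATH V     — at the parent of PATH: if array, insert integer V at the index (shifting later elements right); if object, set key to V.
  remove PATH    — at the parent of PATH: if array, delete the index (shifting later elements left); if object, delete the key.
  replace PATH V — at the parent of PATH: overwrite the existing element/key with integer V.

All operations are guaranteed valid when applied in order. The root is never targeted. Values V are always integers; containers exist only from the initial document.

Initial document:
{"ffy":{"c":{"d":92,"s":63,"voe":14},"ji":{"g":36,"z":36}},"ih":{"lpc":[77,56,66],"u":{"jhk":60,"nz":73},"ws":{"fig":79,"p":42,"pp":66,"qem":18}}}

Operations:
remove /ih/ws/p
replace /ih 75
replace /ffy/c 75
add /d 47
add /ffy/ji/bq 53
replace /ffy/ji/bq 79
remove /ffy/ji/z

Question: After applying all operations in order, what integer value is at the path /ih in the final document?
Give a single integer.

After op 1 (remove /ih/ws/p): {"ffy":{"c":{"d":92,"s":63,"voe":14},"ji":{"g":36,"z":36}},"ih":{"lpc":[77,56,66],"u":{"jhk":60,"nz":73},"ws":{"fig":79,"pp":66,"qem":18}}}
After op 2 (replace /ih 75): {"ffy":{"c":{"d":92,"s":63,"voe":14},"ji":{"g":36,"z":36}},"ih":75}
After op 3 (replace /ffy/c 75): {"ffy":{"c":75,"ji":{"g":36,"z":36}},"ih":75}
After op 4 (add /d 47): {"d":47,"ffy":{"c":75,"ji":{"g":36,"z":36}},"ih":75}
After op 5 (add /ffy/ji/bq 53): {"d":47,"ffy":{"c":75,"ji":{"bq":53,"g":36,"z":36}},"ih":75}
After op 6 (replace /ffy/ji/bq 79): {"d":47,"ffy":{"c":75,"ji":{"bq":79,"g":36,"z":36}},"ih":75}
After op 7 (remove /ffy/ji/z): {"d":47,"ffy":{"c":75,"ji":{"bq":79,"g":36}},"ih":75}
Value at /ih: 75

Answer: 75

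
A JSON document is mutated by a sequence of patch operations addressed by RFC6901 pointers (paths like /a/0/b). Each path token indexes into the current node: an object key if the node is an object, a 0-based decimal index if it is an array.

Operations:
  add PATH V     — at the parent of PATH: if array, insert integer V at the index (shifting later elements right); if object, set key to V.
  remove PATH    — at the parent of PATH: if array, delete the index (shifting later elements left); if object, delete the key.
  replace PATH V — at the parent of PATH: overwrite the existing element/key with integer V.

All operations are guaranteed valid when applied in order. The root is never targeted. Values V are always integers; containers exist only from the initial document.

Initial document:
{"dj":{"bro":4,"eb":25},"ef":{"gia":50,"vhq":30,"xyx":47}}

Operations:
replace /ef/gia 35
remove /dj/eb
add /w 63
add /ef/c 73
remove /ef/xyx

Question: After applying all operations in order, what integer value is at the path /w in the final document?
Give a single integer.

After op 1 (replace /ef/gia 35): {"dj":{"bro":4,"eb":25},"ef":{"gia":35,"vhq":30,"xyx":47}}
After op 2 (remove /dj/eb): {"dj":{"bro":4},"ef":{"gia":35,"vhq":30,"xyx":47}}
After op 3 (add /w 63): {"dj":{"bro":4},"ef":{"gia":35,"vhq":30,"xyx":47},"w":63}
After op 4 (add /ef/c 73): {"dj":{"bro":4},"ef":{"c":73,"gia":35,"vhq":30,"xyx":47},"w":63}
After op 5 (remove /ef/xyx): {"dj":{"bro":4},"ef":{"c":73,"gia":35,"vhq":30},"w":63}
Value at /w: 63

Answer: 63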